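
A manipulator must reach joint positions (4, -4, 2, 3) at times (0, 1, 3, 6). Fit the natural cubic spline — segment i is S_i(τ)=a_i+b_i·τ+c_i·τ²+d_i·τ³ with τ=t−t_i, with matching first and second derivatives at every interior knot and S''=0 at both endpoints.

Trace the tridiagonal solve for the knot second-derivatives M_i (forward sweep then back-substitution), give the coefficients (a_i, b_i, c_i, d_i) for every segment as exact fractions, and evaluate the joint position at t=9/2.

Δ: Δ0=-8, Δ1=3, Δ2=1/3
row 1: diag=6, rhs=66; c'=1/3, d'=11
row 2: denom=10−2·1/3=28/3; d'=(-16−2·11)/(28/3)=-57/14
back: M2=-57/14
back: M1=11−1/3·-57/14=173/14
M: M0=0, M1=173/14, M2=-57/14, M3=0
seg 0: a=4, c=M0/2=0, d=(M1−M0)/(6·1)=173/84, b=Δ0−h0·(2M0+M1)/6=-845/84
seg 1: a=-4, c=M1/2=173/28, d=(M2−M1)/(6·2)=-115/84, b=Δ1−h1·(2M1+M2)/6=-163/42
seg 2: a=2, c=M2/2=-57/28, d=(M3−M2)/(6·3)=19/84, b=Δ2−h2·(2M2+M3)/6=185/42
t_q=9/2 → seg 2, τ=3/2; S=2+185/42·τ+-57/28·τ²+19/84·τ³=1073/224

  seg 0: a=4 b=-845/84 c=0 d=173/84
  seg 1: a=-4 b=-163/42 c=173/28 d=-115/84
  seg 2: a=2 b=185/42 c=-57/28 d=19/84
S(9/2) = 1073/224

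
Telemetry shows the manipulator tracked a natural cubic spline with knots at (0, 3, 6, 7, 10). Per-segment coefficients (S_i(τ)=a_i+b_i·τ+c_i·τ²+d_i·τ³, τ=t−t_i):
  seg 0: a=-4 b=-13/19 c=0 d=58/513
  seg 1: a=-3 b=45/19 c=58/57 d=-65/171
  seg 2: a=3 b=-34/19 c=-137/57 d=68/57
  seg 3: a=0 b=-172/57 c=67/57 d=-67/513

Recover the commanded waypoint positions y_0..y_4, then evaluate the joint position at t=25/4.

y_0=-4 y_1=-3 y_2=3 y_3=0 y_4=-2
S(25/4) = 46/19

y_0 = S_0(0) = a_0 = -4
y_1 = S_1(0) = a_1 = -3
y_2 = S_2(0) = a_2 = 3
y_3 = S_3(0) = a_3 = 0
y_4 = S_3(3) = -2
t_q=25/4 is in segment 2 (τ=1/4); S_2(τ)=46/19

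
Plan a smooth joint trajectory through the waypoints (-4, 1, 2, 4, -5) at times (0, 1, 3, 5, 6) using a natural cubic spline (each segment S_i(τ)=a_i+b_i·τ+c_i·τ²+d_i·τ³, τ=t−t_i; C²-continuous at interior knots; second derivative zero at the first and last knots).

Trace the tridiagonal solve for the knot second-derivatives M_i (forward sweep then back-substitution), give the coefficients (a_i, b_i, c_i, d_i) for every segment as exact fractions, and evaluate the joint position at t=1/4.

Δ: Δ0=5, Δ1=1/2, Δ2=1, Δ3=-9
row 1: diag=6, rhs=-27; c'=1/3, d'=-9/2
row 2: denom=8−2·1/3=22/3; d'=(3−2·-9/2)/(22/3)=18/11
row 3: denom=6−2·3/11=60/11; d'=(-60−2·18/11)/(60/11)=-58/5
back: M3=-58/5
back: M2=18/11−3/11·-58/5=24/5
back: M1=-9/2−1/3·24/5=-61/10
M: M0=0, M1=-61/10, M2=24/5, M3=-58/5, M4=0
seg 0: a=-4, c=M0/2=0, d=(M1−M0)/(6·1)=-61/60, b=Δ0−h0·(2M0+M1)/6=361/60
seg 1: a=1, c=M1/2=-61/20, d=(M2−M1)/(6·2)=109/120, b=Δ1−h1·(2M1+M2)/6=89/30
seg 2: a=2, c=M2/2=12/5, d=(M3−M2)/(6·2)=-41/30, b=Δ2−h2·(2M2+M3)/6=5/3
seg 3: a=4, c=M3/2=-29/5, d=(M4−M3)/(6·1)=29/15, b=Δ3−h3·(2M3+M4)/6=-77/15
t_q=1/4 → seg 0, τ=1/4; S=-4+361/60·τ+0·τ²+-61/60·τ³=-643/256

  seg 0: a=-4 b=361/60 c=0 d=-61/60
  seg 1: a=1 b=89/30 c=-61/20 d=109/120
  seg 2: a=2 b=5/3 c=12/5 d=-41/30
  seg 3: a=4 b=-77/15 c=-29/5 d=29/15
S(1/4) = -643/256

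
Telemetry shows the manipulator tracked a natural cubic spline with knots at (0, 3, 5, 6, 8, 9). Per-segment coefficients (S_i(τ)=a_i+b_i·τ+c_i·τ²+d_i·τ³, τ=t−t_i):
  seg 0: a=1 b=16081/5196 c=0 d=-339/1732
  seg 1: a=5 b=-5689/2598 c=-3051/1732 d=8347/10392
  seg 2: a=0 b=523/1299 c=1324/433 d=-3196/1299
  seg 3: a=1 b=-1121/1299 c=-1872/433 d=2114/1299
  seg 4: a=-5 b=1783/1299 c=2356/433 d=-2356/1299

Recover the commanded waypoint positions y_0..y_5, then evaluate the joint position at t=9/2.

y_0=1 y_1=5 y_2=0 y_3=1 y_4=-5 y_5=0
S(9/2) = 12823/27712

y_0 = S_0(0) = a_0 = 1
y_1 = S_1(0) = a_1 = 5
y_2 = S_2(0) = a_2 = 0
y_3 = S_3(0) = a_3 = 1
y_4 = S_4(0) = a_4 = -5
y_5 = S_4(1) = 0
t_q=9/2 is in segment 1 (τ=3/2); S_1(τ)=12823/27712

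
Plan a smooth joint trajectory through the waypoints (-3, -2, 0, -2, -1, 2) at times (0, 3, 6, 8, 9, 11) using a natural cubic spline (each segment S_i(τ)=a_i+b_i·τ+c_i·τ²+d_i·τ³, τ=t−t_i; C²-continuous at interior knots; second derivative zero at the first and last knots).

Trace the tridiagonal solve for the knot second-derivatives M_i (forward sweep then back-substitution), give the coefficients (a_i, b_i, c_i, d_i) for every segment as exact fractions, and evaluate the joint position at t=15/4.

Δ: Δ0=1/3, Δ1=2/3, Δ2=-1, Δ3=1, Δ4=3/2
row 1: diag=12, rhs=2; c'=1/4, d'=1/6
row 2: denom=10−3·1/4=37/4; d'=(-10−3·1/6)/(37/4)=-42/37
row 3: denom=6−2·8/37=206/37; d'=(12−2·-42/37)/(206/37)=264/103
row 4: denom=6−1·37/206=1199/206; d'=(3−1·264/103)/(1199/206)=90/1199
back: M4=90/1199
back: M3=264/103−37/206·90/1199=3057/1199
back: M2=-42/37−8/37·3057/1199=-2022/1199
back: M1=1/6−1/4·-2022/1199=2116/3597
M: M0=0, M1=2116/3597, M2=-2022/1199, M3=3057/1199, M4=90/1199, M5=0
seg 0: a=-3, c=M0/2=0, d=(M1−M0)/(6·3)=1058/32373, b=Δ0−h0·(2M0+M1)/6=47/1199
seg 1: a=-2, c=M1/2=1058/3597, d=(M2−M1)/(6·3)=-4091/32373, b=Δ1−h1·(2M1+M2)/6=1105/1199
seg 2: a=0, c=M2/2=-1011/1199, d=(M3−M2)/(6·2)=1693/4796, b=Δ2−h2·(2M2+M3)/6=-870/1199
seg 3: a=-2, c=M3/2=3057/2398, d=(M4−M3)/(6·1)=-989/2398, b=Δ3−h3·(2M3+M4)/6=15/109
seg 4: a=-1, c=M4/2=45/1199, d=(M5−M4)/(6·2)=-15/2398, b=Δ4−h4·(2M4+M5)/6=3477/2398
t_q=15/4 → seg 1, τ=3/4; S=-2+1105/1199·τ+1058/3597·τ²+-4091/32373·τ³=-91827/76736

  seg 0: a=-3 b=47/1199 c=0 d=1058/32373
  seg 1: a=-2 b=1105/1199 c=1058/3597 d=-4091/32373
  seg 2: a=0 b=-870/1199 c=-1011/1199 d=1693/4796
  seg 3: a=-2 b=15/109 c=3057/2398 d=-989/2398
  seg 4: a=-1 b=3477/2398 c=45/1199 d=-15/2398
S(15/4) = -91827/76736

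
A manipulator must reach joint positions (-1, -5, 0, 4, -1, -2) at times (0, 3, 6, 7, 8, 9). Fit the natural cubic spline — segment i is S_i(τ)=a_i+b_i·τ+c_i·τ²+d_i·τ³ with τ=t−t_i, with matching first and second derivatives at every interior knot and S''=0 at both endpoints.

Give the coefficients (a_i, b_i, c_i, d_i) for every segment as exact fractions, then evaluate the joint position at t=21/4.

Δ: Δ0=-4/3, Δ1=5/3, Δ2=4, Δ3=-5, Δ4=-1
row 1: diag=12, rhs=18; c'=1/4, d'=3/2
row 2: denom=8−3·1/4=29/4; d'=(14−3·3/2)/(29/4)=38/29
row 3: denom=4−1·4/29=112/29; d'=(-54−1·38/29)/(112/29)=-401/28
row 4: denom=4−1·29/112=419/112; d'=(24−1·-401/28)/(419/112)=4292/419
back: M4=4292/419
back: M3=-401/28−29/112·4292/419=-7112/419
back: M2=38/29−4/29·-7112/419=1530/419
back: M1=3/2−1/4·1530/419=246/419
M: M0=0, M1=246/419, M2=1530/419, M3=-7112/419, M4=4292/419, M5=0
seg 0: a=-1, c=M0/2=0, d=(M1−M0)/(6·3)=41/1257, b=Δ0−h0·(2M0+M1)/6=-2045/1257
seg 1: a=-5, c=M1/2=123/419, d=(M2−M1)/(6·3)=214/1257, b=Δ1−h1·(2M1+M2)/6=-938/1257
seg 2: a=0, c=M2/2=765/419, d=(M3−M2)/(6·1)=-4321/1257, b=Δ2−h2·(2M2+M3)/6=7054/1257
seg 3: a=4, c=M3/2=-3556/419, d=(M4−M3)/(6·1)=5702/1257, b=Δ3−h3·(2M3+M4)/6=-1319/1257
seg 4: a=-1, c=M4/2=2146/419, d=(M5−M4)/(6·1)=-2146/1257, b=Δ4−h4·(2M4+M5)/6=-5549/1257
t_q=21/4 → seg 1, τ=9/4; S=-5+-938/1257·τ+123/419·τ²+214/1257·τ³=-43625/13408

  seg 0: a=-1 b=-2045/1257 c=0 d=41/1257
  seg 1: a=-5 b=-938/1257 c=123/419 d=214/1257
  seg 2: a=0 b=7054/1257 c=765/419 d=-4321/1257
  seg 3: a=4 b=-1319/1257 c=-3556/419 d=5702/1257
  seg 4: a=-1 b=-5549/1257 c=2146/419 d=-2146/1257
S(21/4) = -43625/13408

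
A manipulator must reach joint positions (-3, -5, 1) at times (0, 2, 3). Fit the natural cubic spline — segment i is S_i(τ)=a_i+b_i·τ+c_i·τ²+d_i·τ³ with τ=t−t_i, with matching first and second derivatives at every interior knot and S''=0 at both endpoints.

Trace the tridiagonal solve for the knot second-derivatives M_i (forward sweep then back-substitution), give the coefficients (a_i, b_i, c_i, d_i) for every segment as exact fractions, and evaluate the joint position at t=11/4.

Δ: Δ0=-1, Δ1=6
row 1: diag=6, rhs=42; c'=1/6, d'=7
back: M1=7
M: M0=0, M1=7, M2=0
seg 0: a=-3, c=M0/2=0, d=(M1−M0)/(6·2)=7/12, b=Δ0−h0·(2M0+M1)/6=-10/3
seg 1: a=-5, c=M1/2=7/2, d=(M2−M1)/(6·1)=-7/6, b=Δ1−h1·(2M1+M2)/6=11/3
t_q=11/4 → seg 1, τ=3/4; S=-5+11/3·τ+7/2·τ²+-7/6·τ³=-99/128

  seg 0: a=-3 b=-10/3 c=0 d=7/12
  seg 1: a=-5 b=11/3 c=7/2 d=-7/6
S(11/4) = -99/128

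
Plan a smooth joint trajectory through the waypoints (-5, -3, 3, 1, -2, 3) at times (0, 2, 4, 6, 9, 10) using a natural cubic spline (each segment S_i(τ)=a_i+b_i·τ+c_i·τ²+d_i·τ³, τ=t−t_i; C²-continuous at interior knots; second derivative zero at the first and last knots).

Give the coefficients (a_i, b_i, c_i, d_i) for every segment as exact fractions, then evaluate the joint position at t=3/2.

Δ: Δ0=1, Δ1=3, Δ2=-1, Δ3=-1, Δ4=5
row 1: diag=8, rhs=12; c'=1/4, d'=3/2
row 2: denom=8−2·1/4=15/2; d'=(-24−2·3/2)/(15/2)=-18/5
row 3: denom=10−2·4/15=142/15; d'=(0−2·-18/5)/(142/15)=54/71
row 4: denom=8−3·45/142=1001/142; d'=(36−3·54/71)/(1001/142)=684/143
back: M4=684/143
back: M3=54/71−45/142·684/143=-108/143
back: M2=-18/5−4/15·-108/143=-486/143
back: M1=3/2−1/4·-486/143=336/143
M: M0=0, M1=336/143, M2=-486/143, M3=-108/143, M4=684/143, M5=0
seg 0: a=-5, c=M0/2=0, d=(M1−M0)/(6·2)=28/143, b=Δ0−h0·(2M0+M1)/6=31/143
seg 1: a=-3, c=M1/2=168/143, d=(M2−M1)/(6·2)=-137/286, b=Δ1−h1·(2M1+M2)/6=367/143
seg 2: a=3, c=M2/2=-243/143, d=(M3−M2)/(6·2)=63/286, b=Δ2−h2·(2M2+M3)/6=217/143
seg 3: a=1, c=M3/2=-54/143, d=(M4−M3)/(6·3)=4/13, b=Δ3−h3·(2M3+M4)/6=-29/11
seg 4: a=-2, c=M4/2=342/143, d=(M5−M4)/(6·1)=-114/143, b=Δ4−h4·(2M4+M5)/6=487/143
t_q=3/2 → seg 0, τ=3/2; S=-5+31/143·τ+0·τ²+28/143·τ³=-574/143

  seg 0: a=-5 b=31/143 c=0 d=28/143
  seg 1: a=-3 b=367/143 c=168/143 d=-137/286
  seg 2: a=3 b=217/143 c=-243/143 d=63/286
  seg 3: a=1 b=-29/11 c=-54/143 d=4/13
  seg 4: a=-2 b=487/143 c=342/143 d=-114/143
S(3/2) = -574/143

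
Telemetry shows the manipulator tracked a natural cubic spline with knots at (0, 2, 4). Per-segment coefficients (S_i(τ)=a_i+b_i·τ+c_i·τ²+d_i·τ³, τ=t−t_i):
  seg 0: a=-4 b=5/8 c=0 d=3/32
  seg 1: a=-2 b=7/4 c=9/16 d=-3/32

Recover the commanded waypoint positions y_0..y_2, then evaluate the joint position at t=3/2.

y_0 = S_0(0) = a_0 = -4
y_1 = S_1(0) = a_1 = -2
y_2 = S_1(2) = 3
t_q=3/2 is in segment 0 (τ=3/2); S_0(τ)=-703/256

y_0=-4 y_1=-2 y_2=3
S(3/2) = -703/256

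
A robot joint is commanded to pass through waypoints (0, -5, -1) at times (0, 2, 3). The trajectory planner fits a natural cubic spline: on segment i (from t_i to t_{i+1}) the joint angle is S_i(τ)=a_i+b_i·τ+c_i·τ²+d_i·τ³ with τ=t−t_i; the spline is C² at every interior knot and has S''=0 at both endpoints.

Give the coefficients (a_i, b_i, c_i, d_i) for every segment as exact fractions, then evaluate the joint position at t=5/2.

Δ: Δ0=-5/2, Δ1=4
row 1: diag=6, rhs=39; c'=1/6, d'=13/2
back: M1=13/2
M: M0=0, M1=13/2, M2=0
seg 0: a=0, c=M0/2=0, d=(M1−M0)/(6·2)=13/24, b=Δ0−h0·(2M0+M1)/6=-14/3
seg 1: a=-5, c=M1/2=13/4, d=(M2−M1)/(6·1)=-13/12, b=Δ1−h1·(2M1+M2)/6=11/6
t_q=5/2 → seg 1, τ=1/2; S=-5+11/6·τ+13/4·τ²+-13/12·τ³=-109/32

  seg 0: a=0 b=-14/3 c=0 d=13/24
  seg 1: a=-5 b=11/6 c=13/4 d=-13/12
S(5/2) = -109/32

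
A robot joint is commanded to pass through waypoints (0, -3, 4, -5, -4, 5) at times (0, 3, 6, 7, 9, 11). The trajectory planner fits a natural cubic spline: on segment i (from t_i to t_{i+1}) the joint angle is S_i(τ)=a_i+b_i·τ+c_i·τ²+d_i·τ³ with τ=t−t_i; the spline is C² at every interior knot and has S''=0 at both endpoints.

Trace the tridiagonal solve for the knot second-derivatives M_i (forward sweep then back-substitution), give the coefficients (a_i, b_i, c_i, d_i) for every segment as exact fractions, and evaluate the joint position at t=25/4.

  seg 0: a=0 b=-3068/933 c=0 d=2135/8397
  seg 1: a=-3 b=3337/933 c=2135/933 d=-7565/8397
  seg 2: a=4 b=-6548/933 c=-1810/311 d=3581/933
  seg 3: a=-5 b=-6665/933 c=1771/311 d=-6989/7464
  seg 4: a=-4 b=8207/1866 c=95/1244 d=-95/7464
S(25/4) = 38647/19904

Δ: Δ0=-1, Δ1=7/3, Δ2=-9, Δ3=1/2, Δ4=9/2
row 1: diag=12, rhs=20; c'=1/4, d'=5/3
row 2: denom=8−3·1/4=29/4; d'=(-68−3·5/3)/(29/4)=-292/29
row 3: denom=6−1·4/29=170/29; d'=(57−1·-292/29)/(170/29)=389/34
row 4: denom=8−2·29/85=622/85; d'=(24−2·389/34)/(622/85)=95/622
back: M4=95/622
back: M3=389/34−29/85·95/622=3542/311
back: M2=-292/29−4/29·3542/311=-3620/311
back: M1=5/3−1/4·-3620/311=4270/933
M: M0=0, M1=4270/933, M2=-3620/311, M3=3542/311, M4=95/622, M5=0
seg 0: a=0, c=M0/2=0, d=(M1−M0)/(6·3)=2135/8397, b=Δ0−h0·(2M0+M1)/6=-3068/933
seg 1: a=-3, c=M1/2=2135/933, d=(M2−M1)/(6·3)=-7565/8397, b=Δ1−h1·(2M1+M2)/6=3337/933
seg 2: a=4, c=M2/2=-1810/311, d=(M3−M2)/(6·1)=3581/933, b=Δ2−h2·(2M2+M3)/6=-6548/933
seg 3: a=-5, c=M3/2=1771/311, d=(M4−M3)/(6·2)=-6989/7464, b=Δ3−h3·(2M3+M4)/6=-6665/933
seg 4: a=-4, c=M4/2=95/1244, d=(M5−M4)/(6·2)=-95/7464, b=Δ4−h4·(2M4+M5)/6=8207/1866
t_q=25/4 → seg 2, τ=1/4; S=4+-6548/933·τ+-1810/311·τ²+3581/933·τ³=38647/19904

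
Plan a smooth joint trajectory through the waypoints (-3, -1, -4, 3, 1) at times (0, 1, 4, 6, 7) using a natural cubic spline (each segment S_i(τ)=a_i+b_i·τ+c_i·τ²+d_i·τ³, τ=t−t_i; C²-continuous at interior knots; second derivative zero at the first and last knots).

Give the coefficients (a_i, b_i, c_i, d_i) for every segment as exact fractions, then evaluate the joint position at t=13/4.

  seg 0: a=-3 b=535/197 c=0 d=-141/197
  seg 1: a=-1 b=112/197 c=-423/197 d=320/591
  seg 2: a=-4 b=454/197 c=537/197 d=-1677/1576
  seg 3: a=3 b=173/394 c=-2883/788 d=961/788
S(13/4) = -13943/3152

Δ: Δ0=2, Δ1=-1, Δ2=7/2, Δ3=-2
row 1: diag=8, rhs=-18; c'=3/8, d'=-9/4
row 2: denom=10−3·3/8=71/8; d'=(27−3·-9/4)/(71/8)=270/71
row 3: denom=6−2·16/71=394/71; d'=(-33−2·270/71)/(394/71)=-2883/394
back: M3=-2883/394
back: M2=270/71−16/71·-2883/394=1074/197
back: M1=-9/4−3/8·1074/197=-846/197
M: M0=0, M1=-846/197, M2=1074/197, M3=-2883/394, M4=0
seg 0: a=-3, c=M0/2=0, d=(M1−M0)/(6·1)=-141/197, b=Δ0−h0·(2M0+M1)/6=535/197
seg 1: a=-1, c=M1/2=-423/197, d=(M2−M1)/(6·3)=320/591, b=Δ1−h1·(2M1+M2)/6=112/197
seg 2: a=-4, c=M2/2=537/197, d=(M3−M2)/(6·2)=-1677/1576, b=Δ2−h2·(2M2+M3)/6=454/197
seg 3: a=3, c=M3/2=-2883/788, d=(M4−M3)/(6·1)=961/788, b=Δ3−h3·(2M3+M4)/6=173/394
t_q=13/4 → seg 1, τ=9/4; S=-1+112/197·τ+-423/197·τ²+320/591·τ³=-13943/3152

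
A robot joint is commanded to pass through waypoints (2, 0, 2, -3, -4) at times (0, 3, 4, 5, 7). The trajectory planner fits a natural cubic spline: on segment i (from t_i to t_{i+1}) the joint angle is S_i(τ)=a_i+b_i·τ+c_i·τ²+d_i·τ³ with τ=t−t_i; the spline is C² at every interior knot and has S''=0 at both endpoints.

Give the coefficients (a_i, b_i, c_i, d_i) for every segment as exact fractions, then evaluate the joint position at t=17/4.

Δ: Δ0=-2/3, Δ1=2, Δ2=-5, Δ3=-1/2
row 1: diag=8, rhs=16; c'=1/8, d'=2
row 2: denom=4−1·1/8=31/8; d'=(-42−1·2)/(31/8)=-352/31
row 3: denom=6−1·8/31=178/31; d'=(27−1·-352/31)/(178/31)=1189/178
back: M3=1189/178
back: M2=-352/31−8/31·1189/178=-1164/89
back: M1=2−1/8·-1164/89=647/178
M: M0=0, M1=647/178, M2=-1164/89, M3=1189/178, M4=0
seg 0: a=2, c=M0/2=0, d=(M1−M0)/(6·3)=647/3204, b=Δ0−h0·(2M0+M1)/6=-2653/1068
seg 1: a=0, c=M1/2=647/356, d=(M2−M1)/(6·1)=-2975/1068, b=Δ1−h1·(2M1+M2)/6=1585/534
seg 2: a=2, c=M2/2=-582/89, d=(M3−M2)/(6·1)=3517/1068, b=Δ2−h2·(2M2+M3)/6=-1873/1068
seg 3: a=-3, c=M3/2=1189/356, d=(M4−M3)/(6·2)=-1189/2136, b=Δ3−h3·(2M3+M4)/6=-2645/534
t_q=17/4 → seg 2, τ=1/4; S=2+-1873/1068·τ+-582/89·τ²+3517/1068·τ³=27439/22784

  seg 0: a=2 b=-2653/1068 c=0 d=647/3204
  seg 1: a=0 b=1585/534 c=647/356 d=-2975/1068
  seg 2: a=2 b=-1873/1068 c=-582/89 d=3517/1068
  seg 3: a=-3 b=-2645/534 c=1189/356 d=-1189/2136
S(17/4) = 27439/22784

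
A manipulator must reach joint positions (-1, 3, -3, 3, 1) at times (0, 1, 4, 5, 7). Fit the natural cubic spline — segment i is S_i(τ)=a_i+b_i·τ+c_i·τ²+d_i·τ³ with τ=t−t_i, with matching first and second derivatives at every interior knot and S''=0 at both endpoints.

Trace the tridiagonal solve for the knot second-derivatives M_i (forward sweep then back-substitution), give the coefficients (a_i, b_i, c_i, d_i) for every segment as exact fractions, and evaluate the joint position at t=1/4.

  seg 0: a=-1 b=1735/322 c=0 d=-447/322
  seg 1: a=3 b=197/161 c=-1341/322 d=995/966
  seg 2: a=-3 b=1303/322 c=822/161 d=-145/46
  seg 3: a=3 b=773/161 c=-1401/322 d=467/644
S(1/4) = 6705/20608

Δ: Δ0=4, Δ1=-2, Δ2=6, Δ3=-1
row 1: diag=8, rhs=-36; c'=3/8, d'=-9/2
row 2: denom=8−3·3/8=55/8; d'=(48−3·-9/2)/(55/8)=492/55
row 3: denom=6−1·8/55=322/55; d'=(-42−1·492/55)/(322/55)=-1401/161
back: M3=-1401/161
back: M2=492/55−8/55·-1401/161=1644/161
back: M1=-9/2−3/8·1644/161=-1341/161
M: M0=0, M1=-1341/161, M2=1644/161, M3=-1401/161, M4=0
seg 0: a=-1, c=M0/2=0, d=(M1−M0)/(6·1)=-447/322, b=Δ0−h0·(2M0+M1)/6=1735/322
seg 1: a=3, c=M1/2=-1341/322, d=(M2−M1)/(6·3)=995/966, b=Δ1−h1·(2M1+M2)/6=197/161
seg 2: a=-3, c=M2/2=822/161, d=(M3−M2)/(6·1)=-145/46, b=Δ2−h2·(2M2+M3)/6=1303/322
seg 3: a=3, c=M3/2=-1401/322, d=(M4−M3)/(6·2)=467/644, b=Δ3−h3·(2M3+M4)/6=773/161
t_q=1/4 → seg 0, τ=1/4; S=-1+1735/322·τ+0·τ²+-447/322·τ³=6705/20608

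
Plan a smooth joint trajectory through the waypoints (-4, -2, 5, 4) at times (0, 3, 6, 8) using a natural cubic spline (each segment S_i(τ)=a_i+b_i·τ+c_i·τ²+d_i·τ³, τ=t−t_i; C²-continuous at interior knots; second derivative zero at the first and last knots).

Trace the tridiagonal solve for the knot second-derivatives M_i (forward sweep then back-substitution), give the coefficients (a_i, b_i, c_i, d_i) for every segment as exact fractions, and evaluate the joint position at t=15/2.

Δ: Δ0=2/3, Δ1=7/3, Δ2=-1/2
row 1: diag=12, rhs=10; c'=1/4, d'=5/6
row 2: denom=10−3·1/4=37/4; d'=(-17−3·5/6)/(37/4)=-78/37
back: M2=-78/37
back: M1=5/6−1/4·-78/37=151/111
M: M0=0, M1=151/111, M2=-78/37, M3=0
seg 0: a=-4, c=M0/2=0, d=(M1−M0)/(6·3)=151/1998, b=Δ0−h0·(2M0+M1)/6=-1/74
seg 1: a=-2, c=M1/2=151/222, d=(M2−M1)/(6·3)=-385/1998, b=Δ1−h1·(2M1+M2)/6=75/37
seg 2: a=5, c=M2/2=-39/37, d=(M3−M2)/(6·2)=13/74, b=Δ2−h2·(2M2+M3)/6=67/74
t_q=15/2 → seg 2, τ=3/2; S=5+67/74·τ+-39/37·τ²+13/74·τ³=2711/592

  seg 0: a=-4 b=-1/74 c=0 d=151/1998
  seg 1: a=-2 b=75/37 c=151/222 d=-385/1998
  seg 2: a=5 b=67/74 c=-39/37 d=13/74
S(15/2) = 2711/592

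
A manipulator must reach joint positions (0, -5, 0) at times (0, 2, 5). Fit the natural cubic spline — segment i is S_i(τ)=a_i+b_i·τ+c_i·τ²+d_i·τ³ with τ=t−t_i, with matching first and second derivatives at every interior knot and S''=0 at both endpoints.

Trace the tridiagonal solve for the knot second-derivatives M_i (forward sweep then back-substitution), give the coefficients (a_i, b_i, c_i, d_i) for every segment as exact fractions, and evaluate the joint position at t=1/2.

Δ: Δ0=-5/2, Δ1=5/3
row 1: diag=10, rhs=25; c'=3/10, d'=5/2
back: M1=5/2
M: M0=0, M1=5/2, M2=0
seg 0: a=0, c=M0/2=0, d=(M1−M0)/(6·2)=5/24, b=Δ0−h0·(2M0+M1)/6=-10/3
seg 1: a=-5, c=M1/2=5/4, d=(M2−M1)/(6·3)=-5/36, b=Δ1−h1·(2M1+M2)/6=-5/6
t_q=1/2 → seg 0, τ=1/2; S=0+-10/3·τ+0·τ²+5/24·τ³=-105/64

  seg 0: a=0 b=-10/3 c=0 d=5/24
  seg 1: a=-5 b=-5/6 c=5/4 d=-5/36
S(1/2) = -105/64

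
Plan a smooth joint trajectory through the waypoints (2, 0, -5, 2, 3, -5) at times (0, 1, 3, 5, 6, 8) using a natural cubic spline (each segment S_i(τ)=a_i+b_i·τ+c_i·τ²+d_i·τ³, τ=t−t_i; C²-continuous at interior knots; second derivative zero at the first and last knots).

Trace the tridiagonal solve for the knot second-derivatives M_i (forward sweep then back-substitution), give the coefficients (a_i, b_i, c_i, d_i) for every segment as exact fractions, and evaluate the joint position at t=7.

Δ: Δ0=-2, Δ1=-5/2, Δ2=7/2, Δ3=1, Δ4=-4
row 1: diag=6, rhs=-3; c'=1/3, d'=-1/2
row 2: denom=8−2·1/3=22/3; d'=(36−2·-1/2)/(22/3)=111/22
row 3: denom=6−2·3/11=60/11; d'=(-15−2·111/22)/(60/11)=-23/5
row 4: denom=6−1·11/60=349/60; d'=(-30−1·-23/5)/(349/60)=-1524/349
back: M4=-1524/349
back: M3=-23/5−11/60·-1524/349=-1326/349
back: M2=111/22−3/11·-1326/349=4245/698
back: M1=-1/2−1/3·4245/698=-882/349
M: M0=0, M1=-882/349, M2=4245/698, M3=-1326/349, M4=-1524/349, M5=0
seg 0: a=2, c=M0/2=0, d=(M1−M0)/(6·1)=-147/349, b=Δ0−h0·(2M0+M1)/6=-551/349
seg 1: a=0, c=M1/2=-441/349, d=(M2−M1)/(6·2)=2003/2792, b=Δ1−h1·(2M1+M2)/6=-992/349
seg 2: a=-5, c=M2/2=4245/1396, d=(M3−M2)/(6·2)=-2299/2792, b=Δ2−h2·(2M2+M3)/6=497/698
seg 3: a=2, c=M3/2=-663/349, d=(M4−M3)/(6·1)=-33/349, b=Δ3−h3·(2M3+M4)/6=1045/349
seg 4: a=3, c=M4/2=-762/349, d=(M5−M4)/(6·2)=127/349, b=Δ4−h4·(2M4+M5)/6=-380/349
t_q=7 → seg 4, τ=1; S=3+-380/349·τ+-762/349·τ²+127/349·τ³=32/349

  seg 0: a=2 b=-551/349 c=0 d=-147/349
  seg 1: a=0 b=-992/349 c=-441/349 d=2003/2792
  seg 2: a=-5 b=497/698 c=4245/1396 d=-2299/2792
  seg 3: a=2 b=1045/349 c=-663/349 d=-33/349
  seg 4: a=3 b=-380/349 c=-762/349 d=127/349
S(7) = 32/349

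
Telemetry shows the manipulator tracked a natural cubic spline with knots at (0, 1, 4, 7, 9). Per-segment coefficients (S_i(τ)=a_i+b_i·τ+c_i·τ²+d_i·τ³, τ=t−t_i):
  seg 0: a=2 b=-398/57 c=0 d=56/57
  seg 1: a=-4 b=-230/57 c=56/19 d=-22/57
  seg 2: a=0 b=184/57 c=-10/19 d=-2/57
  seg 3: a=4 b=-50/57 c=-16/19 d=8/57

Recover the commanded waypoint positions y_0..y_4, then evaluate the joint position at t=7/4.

y_0=2 y_1=-4 y_2=0 y_3=4 y_4=0
S(7/4) = -177/32

y_0 = S_0(0) = a_0 = 2
y_1 = S_1(0) = a_1 = -4
y_2 = S_2(0) = a_2 = 0
y_3 = S_3(0) = a_3 = 4
y_4 = S_3(2) = 0
t_q=7/4 is in segment 1 (τ=3/4); S_1(τ)=-177/32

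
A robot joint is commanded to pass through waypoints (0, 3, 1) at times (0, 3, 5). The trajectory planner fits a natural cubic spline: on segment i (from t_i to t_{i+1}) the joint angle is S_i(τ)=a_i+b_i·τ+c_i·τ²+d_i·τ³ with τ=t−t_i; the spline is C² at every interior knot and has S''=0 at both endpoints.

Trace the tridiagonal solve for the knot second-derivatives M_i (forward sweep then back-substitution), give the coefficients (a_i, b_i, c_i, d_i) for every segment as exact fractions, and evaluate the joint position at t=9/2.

Δ: Δ0=1, Δ1=-1
row 1: diag=10, rhs=-12; c'=1/5, d'=-6/5
back: M1=-6/5
M: M0=0, M1=-6/5, M2=0
seg 0: a=0, c=M0/2=0, d=(M1−M0)/(6·3)=-1/15, b=Δ0−h0·(2M0+M1)/6=8/5
seg 1: a=3, c=M1/2=-3/5, d=(M2−M1)/(6·2)=1/10, b=Δ1−h1·(2M1+M2)/6=-1/5
t_q=9/2 → seg 1, τ=3/2; S=3+-1/5·τ+-3/5·τ²+1/10·τ³=27/16

  seg 0: a=0 b=8/5 c=0 d=-1/15
  seg 1: a=3 b=-1/5 c=-3/5 d=1/10
S(9/2) = 27/16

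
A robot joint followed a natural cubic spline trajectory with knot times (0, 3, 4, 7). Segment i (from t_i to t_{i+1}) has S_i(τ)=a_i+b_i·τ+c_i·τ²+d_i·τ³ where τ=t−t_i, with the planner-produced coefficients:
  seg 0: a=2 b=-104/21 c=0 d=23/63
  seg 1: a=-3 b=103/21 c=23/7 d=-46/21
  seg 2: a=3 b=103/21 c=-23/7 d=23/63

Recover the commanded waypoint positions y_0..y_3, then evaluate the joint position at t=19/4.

y_0=2 y_1=-3 y_2=3 y_3=-2
S(19/4) = 319/64

y_0 = S_0(0) = a_0 = 2
y_1 = S_1(0) = a_1 = -3
y_2 = S_2(0) = a_2 = 3
y_3 = S_2(3) = -2
t_q=19/4 is in segment 2 (τ=3/4); S_2(τ)=319/64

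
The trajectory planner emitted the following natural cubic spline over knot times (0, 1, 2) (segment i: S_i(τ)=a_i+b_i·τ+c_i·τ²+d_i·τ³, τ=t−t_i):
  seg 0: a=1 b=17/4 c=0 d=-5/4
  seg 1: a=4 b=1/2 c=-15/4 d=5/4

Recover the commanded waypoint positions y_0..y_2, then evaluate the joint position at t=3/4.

y_0=1 y_1=4 y_2=2
S(3/4) = 937/256

y_0 = S_0(0) = a_0 = 1
y_1 = S_1(0) = a_1 = 4
y_2 = S_1(1) = 2
t_q=3/4 is in segment 0 (τ=3/4); S_0(τ)=937/256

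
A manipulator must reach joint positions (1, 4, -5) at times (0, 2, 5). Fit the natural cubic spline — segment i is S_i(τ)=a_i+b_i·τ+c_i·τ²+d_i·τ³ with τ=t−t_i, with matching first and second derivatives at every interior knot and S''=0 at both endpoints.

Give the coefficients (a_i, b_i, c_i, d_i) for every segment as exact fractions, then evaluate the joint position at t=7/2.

  seg 0: a=1 b=12/5 c=0 d=-9/40
  seg 1: a=4 b=-3/10 c=-27/20 d=3/20
S(7/2) = 163/160

Δ: Δ0=3/2, Δ1=-3
row 1: diag=10, rhs=-27; c'=3/10, d'=-27/10
back: M1=-27/10
M: M0=0, M1=-27/10, M2=0
seg 0: a=1, c=M0/2=0, d=(M1−M0)/(6·2)=-9/40, b=Δ0−h0·(2M0+M1)/6=12/5
seg 1: a=4, c=M1/2=-27/20, d=(M2−M1)/(6·3)=3/20, b=Δ1−h1·(2M1+M2)/6=-3/10
t_q=7/2 → seg 1, τ=3/2; S=4+-3/10·τ+-27/20·τ²+3/20·τ³=163/160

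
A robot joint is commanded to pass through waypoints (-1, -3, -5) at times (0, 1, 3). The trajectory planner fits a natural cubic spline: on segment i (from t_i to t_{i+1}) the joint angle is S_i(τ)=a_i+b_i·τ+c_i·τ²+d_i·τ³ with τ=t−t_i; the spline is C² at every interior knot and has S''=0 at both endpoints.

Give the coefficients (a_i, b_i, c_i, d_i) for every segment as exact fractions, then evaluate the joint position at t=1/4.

  seg 0: a=-1 b=-13/6 c=0 d=1/6
  seg 1: a=-3 b=-5/3 c=1/2 d=-1/12
S(1/4) = -197/128

Δ: Δ0=-2, Δ1=-1
row 1: diag=6, rhs=6; c'=1/3, d'=1
back: M1=1
M: M0=0, M1=1, M2=0
seg 0: a=-1, c=M0/2=0, d=(M1−M0)/(6·1)=1/6, b=Δ0−h0·(2M0+M1)/6=-13/6
seg 1: a=-3, c=M1/2=1/2, d=(M2−M1)/(6·2)=-1/12, b=Δ1−h1·(2M1+M2)/6=-5/3
t_q=1/4 → seg 0, τ=1/4; S=-1+-13/6·τ+0·τ²+1/6·τ³=-197/128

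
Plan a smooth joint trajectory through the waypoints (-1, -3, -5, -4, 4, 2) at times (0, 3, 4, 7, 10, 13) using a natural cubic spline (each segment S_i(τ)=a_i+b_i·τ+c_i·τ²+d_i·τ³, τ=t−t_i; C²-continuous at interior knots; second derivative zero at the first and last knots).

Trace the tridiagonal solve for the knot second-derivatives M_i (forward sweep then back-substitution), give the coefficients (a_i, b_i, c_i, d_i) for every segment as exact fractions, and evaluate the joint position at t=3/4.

  seg 0: a=-1 b=-67/849 c=0 d=-499/7641
  seg 1: a=-3 b=-1564/849 c=-499/849 d=365/849
  seg 2: a=-5 b=-489/283 c=596/849 d=-38/7641
  seg 3: a=-4 b=665/283 c=186/283 d=-1405/7641
  seg 4: a=4 b=376/283 c=-847/849 d=847/7641
S(3/4) = -19683/18112

Δ: Δ0=-2/3, Δ1=-2, Δ2=1/3, Δ3=8/3, Δ4=-2/3
row 1: diag=8, rhs=-8; c'=1/8, d'=-1
row 2: denom=8−1·1/8=63/8; d'=(14−1·-1)/(63/8)=40/21
row 3: denom=12−3·8/21=76/7; d'=(14−3·40/21)/(76/7)=29/38
row 4: denom=12−3·21/76=849/76; d'=(-20−3·29/38)/(849/76)=-1694/849
back: M4=-1694/849
back: M3=29/38−21/76·-1694/849=372/283
back: M2=40/21−8/21·372/283=1192/849
back: M1=-1−1/8·1192/849=-998/849
M: M0=0, M1=-998/849, M2=1192/849, M3=372/283, M4=-1694/849, M5=0
seg 0: a=-1, c=M0/2=0, d=(M1−M0)/(6·3)=-499/7641, b=Δ0−h0·(2M0+M1)/6=-67/849
seg 1: a=-3, c=M1/2=-499/849, d=(M2−M1)/(6·1)=365/849, b=Δ1−h1·(2M1+M2)/6=-1564/849
seg 2: a=-5, c=M2/2=596/849, d=(M3−M2)/(6·3)=-38/7641, b=Δ2−h2·(2M2+M3)/6=-489/283
seg 3: a=-4, c=M3/2=186/283, d=(M4−M3)/(6·3)=-1405/7641, b=Δ3−h3·(2M3+M4)/6=665/283
seg 4: a=4, c=M4/2=-847/849, d=(M5−M4)/(6·3)=847/7641, b=Δ4−h4·(2M4+M5)/6=376/283
t_q=3/4 → seg 0, τ=3/4; S=-1+-67/849·τ+0·τ²+-499/7641·τ³=-19683/18112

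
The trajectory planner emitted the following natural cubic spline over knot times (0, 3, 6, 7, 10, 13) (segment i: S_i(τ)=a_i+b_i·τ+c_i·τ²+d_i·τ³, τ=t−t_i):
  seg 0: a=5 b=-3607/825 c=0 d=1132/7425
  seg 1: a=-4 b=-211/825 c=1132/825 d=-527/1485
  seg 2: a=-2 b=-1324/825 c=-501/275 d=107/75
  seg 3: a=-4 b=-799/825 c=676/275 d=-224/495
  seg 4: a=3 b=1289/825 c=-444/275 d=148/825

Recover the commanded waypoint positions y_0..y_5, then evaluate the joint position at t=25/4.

y_0 = S_0(0) = a_0 = 5
y_1 = S_1(0) = a_1 = -4
y_2 = S_2(0) = a_2 = -2
y_3 = S_3(0) = a_3 = -4
y_4 = S_4(0) = a_4 = 3
y_5 = S_4(3) = -2
t_q=25/4 is in segment 2 (τ=1/4); S_2(τ)=-43873/17600

y_0=5 y_1=-4 y_2=-2 y_3=-4 y_4=3 y_5=-2
S(25/4) = -43873/17600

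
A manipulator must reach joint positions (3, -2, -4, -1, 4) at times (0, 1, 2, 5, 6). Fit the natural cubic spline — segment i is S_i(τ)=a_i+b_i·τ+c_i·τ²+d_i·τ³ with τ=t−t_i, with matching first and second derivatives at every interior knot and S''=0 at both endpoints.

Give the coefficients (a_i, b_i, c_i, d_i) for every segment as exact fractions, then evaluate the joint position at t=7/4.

Δ: Δ0=-5, Δ1=-2, Δ2=1, Δ3=5
row 1: diag=4, rhs=18; c'=1/4, d'=9/2
row 2: denom=8−1·1/4=31/4; d'=(18−1·9/2)/(31/4)=54/31
row 3: denom=8−3·12/31=212/31; d'=(24−3·54/31)/(212/31)=291/106
back: M3=291/106
back: M2=54/31−12/31·291/106=36/53
back: M1=9/2−1/4·36/53=459/106
M: M0=0, M1=459/106, M2=36/53, M3=291/106, M4=0
seg 0: a=3, c=M0/2=0, d=(M1−M0)/(6·1)=153/212, b=Δ0−h0·(2M0+M1)/6=-1213/212
seg 1: a=-2, c=M1/2=459/212, d=(M2−M1)/(6·1)=-129/212, b=Δ1−h1·(2M1+M2)/6=-377/106
seg 2: a=-4, c=M2/2=18/53, d=(M3−M2)/(6·3)=73/636, b=Δ2−h2·(2M2+M3)/6=-223/212
seg 3: a=-1, c=M3/2=291/212, d=(M4−M3)/(6·1)=-97/212, b=Δ3−h3·(2M3+M4)/6=433/106
t_q=7/4 → seg 1, τ=3/4; S=-2+-377/106·τ+459/212·τ²+-129/212·τ³=-50287/13568

  seg 0: a=3 b=-1213/212 c=0 d=153/212
  seg 1: a=-2 b=-377/106 c=459/212 d=-129/212
  seg 2: a=-4 b=-223/212 c=18/53 d=73/636
  seg 3: a=-1 b=433/106 c=291/212 d=-97/212
S(7/4) = -50287/13568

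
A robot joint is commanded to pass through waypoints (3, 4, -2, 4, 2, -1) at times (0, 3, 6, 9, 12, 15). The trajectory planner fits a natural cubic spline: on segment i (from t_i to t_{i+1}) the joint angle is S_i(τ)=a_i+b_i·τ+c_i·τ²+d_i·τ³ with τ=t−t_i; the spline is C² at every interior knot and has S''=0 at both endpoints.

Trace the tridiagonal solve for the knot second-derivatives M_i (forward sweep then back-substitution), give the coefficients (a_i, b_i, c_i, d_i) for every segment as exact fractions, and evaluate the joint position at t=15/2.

Δ: Δ0=1/3, Δ1=-2, Δ2=2, Δ3=-2/3, Δ4=-1
row 1: diag=12, rhs=-14; c'=1/4, d'=-7/6
row 2: denom=12−3·1/4=45/4; d'=(24−3·-7/6)/(45/4)=22/9
row 3: denom=12−3·4/15=56/5; d'=(-16−3·22/9)/(56/5)=-25/12
row 4: denom=12−3·15/56=627/56; d'=(-2−3·-25/12)/(627/56)=238/627
back: M4=238/627
back: M3=-25/12−15/56·238/627=-1370/627
back: M2=22/9−4/15·-1370/627=1898/627
back: M1=-7/6−1/4·1898/627=-402/209
M: M0=0, M1=-402/209, M2=1898/627, M3=-1370/627, M4=238/627, M5=0
seg 0: a=3, c=M0/2=0, d=(M1−M0)/(6·3)=-67/627, b=Δ0−h0·(2M0+M1)/6=812/627
seg 1: a=4, c=M1/2=-201/209, d=(M2−M1)/(6·3)=1552/5643, b=Δ1−h1·(2M1+M2)/6=-997/627
seg 2: a=-2, c=M2/2=949/627, d=(M3−M2)/(6·3)=-86/297, b=Δ2−h2·(2M2+M3)/6=41/627
seg 3: a=4, c=M3/2=-685/627, d=(M4−M3)/(6·3)=268/1881, b=Δ3−h3·(2M3+M4)/6=833/627
seg 4: a=2, c=M4/2=119/627, d=(M5−M4)/(6·3)=-119/5643, b=Δ4−h4·(2M4+M5)/6=-865/627
t_q=15/2 → seg 2, τ=3/2; S=-2+41/627·τ+949/627·τ²+-86/297·τ³=10/19

  seg 0: a=3 b=812/627 c=0 d=-67/627
  seg 1: a=4 b=-997/627 c=-201/209 d=1552/5643
  seg 2: a=-2 b=41/627 c=949/627 d=-86/297
  seg 3: a=4 b=833/627 c=-685/627 d=268/1881
  seg 4: a=2 b=-865/627 c=119/627 d=-119/5643
S(15/2) = 10/19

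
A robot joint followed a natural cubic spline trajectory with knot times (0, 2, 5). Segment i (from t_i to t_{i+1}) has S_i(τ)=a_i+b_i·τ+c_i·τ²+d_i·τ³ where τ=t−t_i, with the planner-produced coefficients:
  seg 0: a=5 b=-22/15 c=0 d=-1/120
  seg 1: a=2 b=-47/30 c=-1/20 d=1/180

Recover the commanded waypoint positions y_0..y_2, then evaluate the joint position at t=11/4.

y_0 = S_0(0) = a_0 = 5
y_1 = S_1(0) = a_1 = 2
y_2 = S_1(3) = -3
t_q=11/4 is in segment 1 (τ=3/4); S_1(τ)=1023/1280

y_0=5 y_1=2 y_2=-3
S(11/4) = 1023/1280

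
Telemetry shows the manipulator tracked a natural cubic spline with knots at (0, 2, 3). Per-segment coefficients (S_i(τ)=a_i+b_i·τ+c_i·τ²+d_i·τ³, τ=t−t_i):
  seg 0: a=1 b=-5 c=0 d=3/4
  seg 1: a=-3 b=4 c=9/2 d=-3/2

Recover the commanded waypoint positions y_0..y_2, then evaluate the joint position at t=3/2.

y_0=1 y_1=-3 y_2=4
S(3/2) = -127/32

y_0 = S_0(0) = a_0 = 1
y_1 = S_1(0) = a_1 = -3
y_2 = S_1(1) = 4
t_q=3/2 is in segment 0 (τ=3/2); S_0(τ)=-127/32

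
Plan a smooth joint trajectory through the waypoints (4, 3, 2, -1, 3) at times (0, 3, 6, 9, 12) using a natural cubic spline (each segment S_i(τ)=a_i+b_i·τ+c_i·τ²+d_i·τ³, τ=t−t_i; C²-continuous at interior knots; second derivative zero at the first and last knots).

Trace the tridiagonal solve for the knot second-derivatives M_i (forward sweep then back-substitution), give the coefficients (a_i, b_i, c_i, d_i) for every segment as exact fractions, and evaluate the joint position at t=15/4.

  seg 0: a=4 b=-71/168 c=0 d=5/504
  seg 1: a=3 b=-13/84 c=5/56 d=-25/504
  seg 2: a=2 b=-23/24 c=-5/14 d=173/1512
  seg 3: a=-1 b=-1/84 c=113/168 d=-113/1512
S(15/4) = 10441/3584

Δ: Δ0=-1/3, Δ1=-1/3, Δ2=-1, Δ3=4/3
row 1: diag=12, rhs=0; c'=1/4, d'=0
row 2: denom=12−3·1/4=45/4; d'=(-4−3·0)/(45/4)=-16/45
row 3: denom=12−3·4/15=56/5; d'=(14−3·-16/45)/(56/5)=113/84
back: M3=113/84
back: M2=-16/45−4/15·113/84=-5/7
back: M1=0−1/4·-5/7=5/28
M: M0=0, M1=5/28, M2=-5/7, M3=113/84, M4=0
seg 0: a=4, c=M0/2=0, d=(M1−M0)/(6·3)=5/504, b=Δ0−h0·(2M0+M1)/6=-71/168
seg 1: a=3, c=M1/2=5/56, d=(M2−M1)/(6·3)=-25/504, b=Δ1−h1·(2M1+M2)/6=-13/84
seg 2: a=2, c=M2/2=-5/14, d=(M3−M2)/(6·3)=173/1512, b=Δ2−h2·(2M2+M3)/6=-23/24
seg 3: a=-1, c=M3/2=113/168, d=(M4−M3)/(6·3)=-113/1512, b=Δ3−h3·(2M3+M4)/6=-1/84
t_q=15/4 → seg 1, τ=3/4; S=3+-13/84·τ+5/56·τ²+-25/504·τ³=10441/3584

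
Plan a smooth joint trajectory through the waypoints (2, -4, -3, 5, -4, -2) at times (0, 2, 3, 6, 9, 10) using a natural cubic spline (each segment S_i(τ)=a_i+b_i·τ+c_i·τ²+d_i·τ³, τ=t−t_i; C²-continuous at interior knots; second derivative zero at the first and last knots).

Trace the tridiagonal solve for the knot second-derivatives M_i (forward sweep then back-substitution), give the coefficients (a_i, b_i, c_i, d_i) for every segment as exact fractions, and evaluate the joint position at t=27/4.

Δ: Δ0=-3, Δ1=1, Δ2=8/3, Δ3=-3, Δ4=2
row 1: diag=6, rhs=24; c'=1/6, d'=4
row 2: denom=8−1·1/6=47/6; d'=(10−1·4)/(47/6)=36/47
row 3: denom=12−3·18/47=510/47; d'=(-34−3·36/47)/(510/47)=-853/255
row 4: denom=8−3·47/170=1219/170; d'=(30−3·-853/255)/(1219/170)=6806/1219
back: M4=6806/1219
back: M3=-853/255−47/170·6806/1219=-17878/3657
back: M2=36/47−18/47·-17878/3657=3216/1219
back: M1=4−1/6·3216/1219=4340/1219
M: M0=0, M1=4340/1219, M2=3216/1219, M3=-17878/3657, M4=6806/1219, M5=0
seg 0: a=2, c=M0/2=0, d=(M1−M0)/(6·2)=1085/3657, b=Δ0−h0·(2M0+M1)/6=-15311/3657
seg 1: a=-4, c=M1/2=2170/1219, d=(M2−M1)/(6·1)=-562/3657, b=Δ1−h1·(2M1+M2)/6=-2291/3657
seg 2: a=-3, c=M2/2=1608/1219, d=(M3−M2)/(6·3)=-13763/32913, b=Δ2−h2·(2M2+M3)/6=9043/3657
seg 3: a=5, c=M3/2=-8939/3657, d=(M4−M3)/(6·3)=19148/32913, b=Δ3−h3·(2M3+M4)/6=-3302/3657
seg 4: a=-4, c=M4/2=3403/1219, d=(M5−M4)/(6·1)=-3403/3657, b=Δ4−h4·(2M4+M5)/6=508/3657
t_q=27/4 → seg 3, τ=3/4; S=5+-3302/3657·τ+-8939/3657·τ²+19148/32913·τ³=31141/9752

  seg 0: a=2 b=-15311/3657 c=0 d=1085/3657
  seg 1: a=-4 b=-2291/3657 c=2170/1219 d=-562/3657
  seg 2: a=-3 b=9043/3657 c=1608/1219 d=-13763/32913
  seg 3: a=5 b=-3302/3657 c=-8939/3657 d=19148/32913
  seg 4: a=-4 b=508/3657 c=3403/1219 d=-3403/3657
S(27/4) = 31141/9752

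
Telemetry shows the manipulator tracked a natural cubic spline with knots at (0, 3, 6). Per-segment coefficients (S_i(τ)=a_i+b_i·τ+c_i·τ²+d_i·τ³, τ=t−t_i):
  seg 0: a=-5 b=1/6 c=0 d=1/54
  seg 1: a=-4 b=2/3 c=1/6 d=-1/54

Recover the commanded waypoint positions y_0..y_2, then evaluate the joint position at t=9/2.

y_0=-5 y_1=-4 y_2=-1
S(9/2) = -43/16

y_0 = S_0(0) = a_0 = -5
y_1 = S_1(0) = a_1 = -4
y_2 = S_1(3) = -1
t_q=9/2 is in segment 1 (τ=3/2); S_1(τ)=-43/16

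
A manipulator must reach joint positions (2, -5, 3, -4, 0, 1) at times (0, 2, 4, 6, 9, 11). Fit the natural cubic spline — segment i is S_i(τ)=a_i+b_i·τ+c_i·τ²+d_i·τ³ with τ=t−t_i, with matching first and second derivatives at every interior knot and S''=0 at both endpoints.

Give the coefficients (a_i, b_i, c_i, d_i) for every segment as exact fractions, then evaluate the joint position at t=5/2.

Δ: Δ0=-7/2, Δ1=4, Δ2=-7/2, Δ3=4/3, Δ4=1/2
row 1: diag=8, rhs=45; c'=1/4, d'=45/8
row 2: denom=8−2·1/4=15/2; d'=(-45−2·45/8)/(15/2)=-15/2
row 3: denom=10−2·4/15=142/15; d'=(29−2·-15/2)/(142/15)=330/71
row 4: denom=10−3·45/142=1285/142; d'=(-5−3·330/71)/(1285/142)=-538/257
back: M4=-538/257
back: M3=330/71−45/142·-538/257=1365/257
back: M2=-15/2−4/15·1365/257=-4583/514
back: M1=45/8−1/4·-4583/514=4037/514
M: M0=0, M1=4037/514, M2=-4583/514, M3=1365/257, M4=-538/257, M5=0
seg 0: a=2, c=M0/2=0, d=(M1−M0)/(6·2)=4037/6168, b=Δ0−h0·(2M0+M1)/6=-4717/771
seg 1: a=-5, c=M1/2=4037/1028, d=(M2−M1)/(6·2)=-2155/1542, b=Δ1−h1·(2M1+M2)/6=2677/1542
seg 2: a=3, c=M2/2=-4583/1028, d=(M3−M2)/(6·2)=7313/6168, b=Δ2−h2·(2M2+M3)/6=1039/1542
seg 3: a=-4, c=M3/2=1365/514, d=(M4−M3)/(6·3)=-1903/4626, b=Δ3−h3·(2M3+M4)/6=-2260/771
seg 4: a=0, c=M4/2=-269/257, d=(M5−M4)/(6·2)=269/1542, b=Δ4−h4·(2M4+M5)/6=2923/1542
t_q=5/2 → seg 1, τ=1/2; S=-5+2677/1542·τ+4037/1028·τ²+-2155/1542·τ³=-1709/514

  seg 0: a=2 b=-4717/771 c=0 d=4037/6168
  seg 1: a=-5 b=2677/1542 c=4037/1028 d=-2155/1542
  seg 2: a=3 b=1039/1542 c=-4583/1028 d=7313/6168
  seg 3: a=-4 b=-2260/771 c=1365/514 d=-1903/4626
  seg 4: a=0 b=2923/1542 c=-269/257 d=269/1542
S(5/2) = -1709/514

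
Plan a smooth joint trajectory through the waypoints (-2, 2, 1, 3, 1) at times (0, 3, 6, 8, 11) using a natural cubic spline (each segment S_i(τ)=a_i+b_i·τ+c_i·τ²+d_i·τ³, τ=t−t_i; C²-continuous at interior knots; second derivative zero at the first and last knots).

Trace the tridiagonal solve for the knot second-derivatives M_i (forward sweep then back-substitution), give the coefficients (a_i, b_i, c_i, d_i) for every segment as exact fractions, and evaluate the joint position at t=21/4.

  seg 0: a=-2 b=341/177 c=0 d=-35/531
  seg 1: a=2 b=26/177 c=-35/59 d=230/1593
  seg 2: a=1 b=86/177 c=125/177 d=-53/236
  seg 3: a=3 b=109/177 c=-227/354 d=227/3186
S(21/4) = 1835/1888

Δ: Δ0=4/3, Δ1=-1/3, Δ2=1, Δ3=-2/3
row 1: diag=12, rhs=-10; c'=1/4, d'=-5/6
row 2: denom=10−3·1/4=37/4; d'=(8−3·-5/6)/(37/4)=42/37
row 3: denom=10−2·8/37=354/37; d'=(-10−2·42/37)/(354/37)=-227/177
back: M3=-227/177
back: M2=42/37−8/37·-227/177=250/177
back: M1=-5/6−1/4·250/177=-70/59
M: M0=0, M1=-70/59, M2=250/177, M3=-227/177, M4=0
seg 0: a=-2, c=M0/2=0, d=(M1−M0)/(6·3)=-35/531, b=Δ0−h0·(2M0+M1)/6=341/177
seg 1: a=2, c=M1/2=-35/59, d=(M2−M1)/(6·3)=230/1593, b=Δ1−h1·(2M1+M2)/6=26/177
seg 2: a=1, c=M2/2=125/177, d=(M3−M2)/(6·2)=-53/236, b=Δ2−h2·(2M2+M3)/6=86/177
seg 3: a=3, c=M3/2=-227/354, d=(M4−M3)/(6·3)=227/3186, b=Δ3−h3·(2M3+M4)/6=109/177
t_q=21/4 → seg 1, τ=9/4; S=2+26/177·τ+-35/59·τ²+230/1593·τ³=1835/1888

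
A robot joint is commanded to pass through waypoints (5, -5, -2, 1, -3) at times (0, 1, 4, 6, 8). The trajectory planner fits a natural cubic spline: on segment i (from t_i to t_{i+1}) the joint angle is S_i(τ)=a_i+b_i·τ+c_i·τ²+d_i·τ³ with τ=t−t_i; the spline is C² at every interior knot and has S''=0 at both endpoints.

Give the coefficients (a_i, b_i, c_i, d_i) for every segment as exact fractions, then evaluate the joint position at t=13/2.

Δ: Δ0=-10, Δ1=1, Δ2=3/2, Δ3=-2
row 1: diag=8, rhs=66; c'=3/8, d'=33/4
row 2: denom=10−3·3/8=71/8; d'=(3−3·33/4)/(71/8)=-174/71
row 3: denom=8−2·16/71=536/71; d'=(-21−2·-174/71)/(536/71)=-1143/536
back: M3=-1143/536
back: M2=-174/71−16/71·-1143/536=-132/67
back: M1=33/4−3/8·-132/67=2409/268
M: M0=0, M1=2409/268, M2=-132/67, M3=-1143/536, M4=0
seg 0: a=5, c=M0/2=0, d=(M1−M0)/(6·1)=803/536, b=Δ0−h0·(2M0+M1)/6=-6163/536
seg 1: a=-5, c=M1/2=2409/536, d=(M2−M1)/(6·3)=-979/1608, b=Δ1−h1·(2M1+M2)/6=-1877/268
seg 2: a=-2, c=M2/2=-66/67, d=(M3−M2)/(6·2)=-29/2144, b=Δ2−h2·(2M2+M3)/6=1889/536
seg 3: a=1, c=M3/2=-1143/1072, d=(M4−M3)/(6·2)=381/2144, b=Δ3−h3·(2M3+M4)/6=-155/268
t_q=13/2 → seg 3, τ=1/2; S=1+-155/268·τ+-1143/1072·τ²+381/2144·τ³=8001/17152

  seg 0: a=5 b=-6163/536 c=0 d=803/536
  seg 1: a=-5 b=-1877/268 c=2409/536 d=-979/1608
  seg 2: a=-2 b=1889/536 c=-66/67 d=-29/2144
  seg 3: a=1 b=-155/268 c=-1143/1072 d=381/2144
S(13/2) = 8001/17152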